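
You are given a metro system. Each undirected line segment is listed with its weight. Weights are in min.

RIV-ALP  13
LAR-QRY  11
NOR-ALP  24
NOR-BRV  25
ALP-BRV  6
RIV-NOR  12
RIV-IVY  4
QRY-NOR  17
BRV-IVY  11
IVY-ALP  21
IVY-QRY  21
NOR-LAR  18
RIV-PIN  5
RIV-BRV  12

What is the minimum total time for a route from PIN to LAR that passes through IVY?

41 min

Best PIN to IVY: PIN–RIV–IVY costing 9
Shortest IVY→LAR: IVY–QRY–LAR = 32
Total via IVY: 9 + 32 = 41 min.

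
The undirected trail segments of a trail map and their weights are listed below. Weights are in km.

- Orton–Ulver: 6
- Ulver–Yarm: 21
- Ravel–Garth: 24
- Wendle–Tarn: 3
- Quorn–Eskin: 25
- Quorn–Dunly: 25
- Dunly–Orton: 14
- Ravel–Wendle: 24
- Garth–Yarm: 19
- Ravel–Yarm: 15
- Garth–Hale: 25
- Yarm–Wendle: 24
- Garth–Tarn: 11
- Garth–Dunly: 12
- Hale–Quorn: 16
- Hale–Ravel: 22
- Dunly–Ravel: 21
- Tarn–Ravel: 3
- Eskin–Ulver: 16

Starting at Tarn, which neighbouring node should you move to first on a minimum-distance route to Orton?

Candidate routes:
Tarn–Ravel–Dunly–Orton: 3+21+14 = 38
Tarn–Garth–Dunly–Orton: 11+12+14 = 37
Cheapest is Tarn–Garth–Dunly–Orton at 37 km.
So from Tarn the first move is to Garth.

Garth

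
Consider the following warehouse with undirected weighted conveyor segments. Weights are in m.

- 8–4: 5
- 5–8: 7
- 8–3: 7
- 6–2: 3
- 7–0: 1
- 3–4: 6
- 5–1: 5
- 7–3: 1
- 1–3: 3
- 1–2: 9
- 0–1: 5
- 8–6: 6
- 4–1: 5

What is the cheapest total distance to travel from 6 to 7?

14 m

Shortest distances from 6:
6: 0
2: 3  (via 6)
8: 6  (via 6)
4: 11  (via 8)
1: 12  (via 2)
3: 13  (via 8)
5: 13  (via 8)
7: 14  (via 3)
Shortest route: 6–8–3–7 = 14 m.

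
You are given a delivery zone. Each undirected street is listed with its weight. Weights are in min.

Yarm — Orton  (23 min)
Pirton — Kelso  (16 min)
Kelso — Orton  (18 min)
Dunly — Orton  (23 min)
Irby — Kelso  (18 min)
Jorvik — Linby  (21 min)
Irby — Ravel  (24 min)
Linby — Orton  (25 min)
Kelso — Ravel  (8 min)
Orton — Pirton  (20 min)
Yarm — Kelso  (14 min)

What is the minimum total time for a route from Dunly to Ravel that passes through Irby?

83 min

Shortest Dunly→Irby: Dunly–Orton–Kelso–Irby = 59
Best Irby to Ravel: Irby–Ravel costing 24
Total via Irby: 59 + 24 = 83 min.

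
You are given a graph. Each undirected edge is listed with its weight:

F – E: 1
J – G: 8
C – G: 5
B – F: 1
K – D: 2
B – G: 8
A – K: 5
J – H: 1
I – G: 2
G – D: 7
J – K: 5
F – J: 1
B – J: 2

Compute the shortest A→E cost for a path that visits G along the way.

Best A to G: A → K → D → G costing 14
Best G to E: G → B → F → E costing 10
Total via G: 14 + 10 = 24.

24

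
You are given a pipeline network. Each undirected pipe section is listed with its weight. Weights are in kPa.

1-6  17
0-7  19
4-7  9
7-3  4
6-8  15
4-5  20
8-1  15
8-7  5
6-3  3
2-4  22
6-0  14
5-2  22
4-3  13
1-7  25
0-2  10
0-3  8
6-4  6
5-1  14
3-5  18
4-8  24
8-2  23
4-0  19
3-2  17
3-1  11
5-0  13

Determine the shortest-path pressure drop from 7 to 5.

Compare a few routes:
7 - 3 - 1 - 5: 4+11+14 = 29
7 - 3 - 5: 4+18 = 22
7 - 4 - 5: 9+20 = 29
7 - 3 - 0 - 5: 4+8+13 = 25
Cheapest is 7 - 3 - 5 at 22 kPa.

22 kPa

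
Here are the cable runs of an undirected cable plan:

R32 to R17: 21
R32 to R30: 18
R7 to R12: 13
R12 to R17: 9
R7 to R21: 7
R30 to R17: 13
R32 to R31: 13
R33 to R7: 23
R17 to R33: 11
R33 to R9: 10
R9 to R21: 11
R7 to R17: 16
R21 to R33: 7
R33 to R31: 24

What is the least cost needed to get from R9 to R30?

34

Running Dijkstra from R9:
R9: 0
R33: 10  (via R9)
R21: 11  (via R9)
R7: 18  (via R21)
R17: 21  (via R33)
R12: 30  (via R17)
R31: 34  (via R33)
R30: 34  (via R17)
Shortest route: R9–R33–R17–R30 = 34.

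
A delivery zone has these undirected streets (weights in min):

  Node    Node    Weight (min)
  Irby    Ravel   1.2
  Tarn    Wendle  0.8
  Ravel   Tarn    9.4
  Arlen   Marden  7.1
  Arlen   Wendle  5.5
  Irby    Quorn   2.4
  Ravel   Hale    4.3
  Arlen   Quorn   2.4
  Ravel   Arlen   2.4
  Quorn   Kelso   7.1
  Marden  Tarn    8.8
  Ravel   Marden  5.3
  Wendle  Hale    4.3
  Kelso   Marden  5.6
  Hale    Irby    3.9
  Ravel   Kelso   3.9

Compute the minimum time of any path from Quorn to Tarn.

Compare a few routes:
Quorn - Irby - Hale - Wendle - Tarn: 2.4+3.9+4.3+0.8 = 11.4
Quorn - Arlen - Wendle - Tarn: 2.4+5.5+0.8 = 8.7
Cheapest is Quorn - Arlen - Wendle - Tarn at 8.7 min.

8.7 min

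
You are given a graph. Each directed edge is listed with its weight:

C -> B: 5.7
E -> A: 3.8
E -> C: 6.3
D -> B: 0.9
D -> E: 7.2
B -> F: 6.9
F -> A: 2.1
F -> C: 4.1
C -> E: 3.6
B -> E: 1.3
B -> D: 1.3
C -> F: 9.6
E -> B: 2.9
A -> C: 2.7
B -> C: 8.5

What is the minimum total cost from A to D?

Running Dijkstra from A:
A: 0
C: 2.7  (via A)
E: 6.3  (via C)
B: 8.4  (via C)
D: 9.7  (via B)
Shortest route: A → C → B → D = 9.7.

9.7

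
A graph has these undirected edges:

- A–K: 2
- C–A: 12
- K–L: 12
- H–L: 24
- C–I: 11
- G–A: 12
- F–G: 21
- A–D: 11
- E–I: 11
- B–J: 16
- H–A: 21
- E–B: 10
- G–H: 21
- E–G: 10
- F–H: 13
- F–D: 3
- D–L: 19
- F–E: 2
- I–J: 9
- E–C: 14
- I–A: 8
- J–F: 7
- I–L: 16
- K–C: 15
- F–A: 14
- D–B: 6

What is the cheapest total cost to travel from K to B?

19

Compare a few routes:
K - A - D - F - E - B: 2+11+3+2+10 = 28
K - A - D - B: 2+11+6 = 19
K - A - F - D - B: 2+14+3+6 = 25
K - A - F - E - B: 2+14+2+10 = 28
Cheapest is K - A - D - B at 19.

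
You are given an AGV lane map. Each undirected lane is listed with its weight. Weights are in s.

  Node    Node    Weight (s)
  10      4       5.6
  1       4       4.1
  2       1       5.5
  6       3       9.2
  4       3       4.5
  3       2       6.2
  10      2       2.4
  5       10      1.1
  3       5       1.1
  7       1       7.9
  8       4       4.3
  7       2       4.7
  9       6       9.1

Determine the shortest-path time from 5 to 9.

Compare a few routes:
5 - 10 - 2 - 3 - 6 - 9: 1.1+2.4+6.2+9.2+9.1 = 28
5 - 3 - 6 - 9: 1.1+9.2+9.1 = 19.4
The minimum is 19.4 s via 5 - 3 - 6 - 9.

19.4 s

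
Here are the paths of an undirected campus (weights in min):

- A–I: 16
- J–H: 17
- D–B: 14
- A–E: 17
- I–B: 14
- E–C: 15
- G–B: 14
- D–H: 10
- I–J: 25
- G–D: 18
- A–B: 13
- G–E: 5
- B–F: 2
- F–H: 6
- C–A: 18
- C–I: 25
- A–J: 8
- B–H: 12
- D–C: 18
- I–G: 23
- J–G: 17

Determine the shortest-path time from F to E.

Compare a few routes:
F → B → A → E: 2+13+17 = 32
F → B → G → E: 2+14+5 = 21
Cheapest is F → B → G → E at 21 min.

21 min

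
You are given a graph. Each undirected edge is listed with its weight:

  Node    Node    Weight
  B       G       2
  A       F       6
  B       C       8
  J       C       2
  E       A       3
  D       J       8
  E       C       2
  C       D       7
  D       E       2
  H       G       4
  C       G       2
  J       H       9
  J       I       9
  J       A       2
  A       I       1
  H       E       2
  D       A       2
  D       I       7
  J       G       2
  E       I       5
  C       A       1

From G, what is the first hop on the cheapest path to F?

Compare a few routes:
G → C → J → A → F: 2+2+2+6 = 12
G → J → A → F: 2+2+6 = 10
G → J → C → A → F: 2+2+1+6 = 11
G → C → A → F: 2+1+6 = 9
The minimum is 9 via G → C → A → F.
So from G the first move is to C.

C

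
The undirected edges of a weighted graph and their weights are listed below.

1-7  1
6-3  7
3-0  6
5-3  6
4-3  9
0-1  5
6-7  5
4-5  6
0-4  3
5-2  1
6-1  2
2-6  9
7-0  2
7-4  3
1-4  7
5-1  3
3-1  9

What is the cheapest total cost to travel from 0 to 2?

Settle nodes by increasing distance from 0:
0: 0
7: 2  (via 0)
1: 3  (via 7)
4: 3  (via 0)
6: 5  (via 1)
3: 6  (via 0)
5: 6  (via 1)
2: 7  (via 5)
Shortest route: 0 → 7 → 1 → 5 → 2 = 7.

7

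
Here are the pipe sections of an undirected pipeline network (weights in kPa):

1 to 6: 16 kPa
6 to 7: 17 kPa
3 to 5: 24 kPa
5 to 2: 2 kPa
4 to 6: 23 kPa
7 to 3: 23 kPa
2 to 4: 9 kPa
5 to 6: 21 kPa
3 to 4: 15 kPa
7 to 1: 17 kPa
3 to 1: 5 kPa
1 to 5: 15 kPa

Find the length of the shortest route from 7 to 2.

Settle nodes by increasing distance from 7:
7: 0
1: 17  (via 7)
6: 17  (via 7)
3: 22  (via 1)
5: 32  (via 1)
2: 34  (via 5)
Shortest route: 7 → 1 → 5 → 2 = 34 kPa.

34 kPa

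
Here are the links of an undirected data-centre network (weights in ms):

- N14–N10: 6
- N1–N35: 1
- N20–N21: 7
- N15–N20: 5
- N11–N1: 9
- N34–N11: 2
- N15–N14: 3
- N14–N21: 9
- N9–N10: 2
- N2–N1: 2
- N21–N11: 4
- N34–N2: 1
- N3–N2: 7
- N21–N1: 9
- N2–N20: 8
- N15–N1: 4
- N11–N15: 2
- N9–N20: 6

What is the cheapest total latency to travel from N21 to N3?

14 ms

Running Dijkstra from N21:
N21: 0
N11: 4  (via N21)
N34: 6  (via N11)
N15: 6  (via N11)
N2: 7  (via N34)
N20: 7  (via N21)
N1: 9  (via N21)
N14: 9  (via N21)
N35: 10  (via N1)
N9: 13  (via N20)
N3: 14  (via N2)
Shortest route: N21–N11–N34–N2–N3 = 14 ms.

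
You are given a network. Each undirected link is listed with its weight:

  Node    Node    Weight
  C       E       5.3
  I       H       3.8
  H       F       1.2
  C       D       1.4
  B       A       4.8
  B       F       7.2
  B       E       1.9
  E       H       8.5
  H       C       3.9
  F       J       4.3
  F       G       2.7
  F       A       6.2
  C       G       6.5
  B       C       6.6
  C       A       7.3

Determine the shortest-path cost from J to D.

Enumerating some paths:
J - F - A - C - D: 4.3+6.2+7.3+1.4 = 19.2
J - F - H - C - D: 4.3+1.2+3.9+1.4 = 10.8
J - F - B - C - D: 4.3+7.2+6.6+1.4 = 19.5
J - F - G - C - D: 4.3+2.7+6.5+1.4 = 14.9
The minimum is 10.8 via J - F - H - C - D.

10.8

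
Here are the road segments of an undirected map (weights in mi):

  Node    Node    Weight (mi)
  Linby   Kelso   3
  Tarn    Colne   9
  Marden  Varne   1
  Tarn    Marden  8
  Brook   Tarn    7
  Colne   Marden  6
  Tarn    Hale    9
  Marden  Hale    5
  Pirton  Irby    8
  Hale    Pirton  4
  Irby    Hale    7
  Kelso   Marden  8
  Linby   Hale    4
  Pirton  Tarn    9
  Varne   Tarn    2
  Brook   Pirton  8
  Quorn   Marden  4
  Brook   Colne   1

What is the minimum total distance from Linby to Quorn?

13 mi

Shortest distances from Linby:
Linby: 0
Kelso: 3  (via Linby)
Hale: 4  (via Linby)
Pirton: 8  (via Hale)
Marden: 9  (via Hale)
Varne: 10  (via Marden)
Irby: 11  (via Hale)
Tarn: 12  (via Varne)
Quorn: 13  (via Marden)
Shortest route: Linby → Hale → Marden → Quorn = 13 mi.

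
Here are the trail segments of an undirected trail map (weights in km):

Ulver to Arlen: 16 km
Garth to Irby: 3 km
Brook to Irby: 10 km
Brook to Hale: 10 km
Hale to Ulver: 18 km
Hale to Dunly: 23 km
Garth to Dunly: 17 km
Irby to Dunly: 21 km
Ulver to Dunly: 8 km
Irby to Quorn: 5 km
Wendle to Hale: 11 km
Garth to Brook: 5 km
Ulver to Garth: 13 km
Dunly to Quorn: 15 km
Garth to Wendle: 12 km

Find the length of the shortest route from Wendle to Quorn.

20 km

Shortest distances from Wendle:
Wendle: 0
Hale: 11  (via Wendle)
Garth: 12  (via Wendle)
Irby: 15  (via Garth)
Brook: 17  (via Garth)
Quorn: 20  (via Irby)
Shortest route: Wendle–Garth–Irby–Quorn = 20 km.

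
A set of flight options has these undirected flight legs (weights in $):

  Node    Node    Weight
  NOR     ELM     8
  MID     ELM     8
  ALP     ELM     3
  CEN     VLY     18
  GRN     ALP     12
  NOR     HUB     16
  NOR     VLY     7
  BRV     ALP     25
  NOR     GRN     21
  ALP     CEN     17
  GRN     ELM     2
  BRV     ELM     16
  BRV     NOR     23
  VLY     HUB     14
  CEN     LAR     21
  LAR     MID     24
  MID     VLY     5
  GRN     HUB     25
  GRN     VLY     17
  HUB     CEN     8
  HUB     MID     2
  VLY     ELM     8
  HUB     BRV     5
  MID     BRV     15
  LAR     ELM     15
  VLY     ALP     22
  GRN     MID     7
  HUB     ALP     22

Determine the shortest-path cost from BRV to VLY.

Enumerating some paths:
BRV → HUB → MID → VLY: 5+2+5 = 12
BRV → HUB → VLY: 5+14 = 19
BRV → MID → VLY: 15+5 = 20
The minimum is $12 via BRV → HUB → MID → VLY.

$12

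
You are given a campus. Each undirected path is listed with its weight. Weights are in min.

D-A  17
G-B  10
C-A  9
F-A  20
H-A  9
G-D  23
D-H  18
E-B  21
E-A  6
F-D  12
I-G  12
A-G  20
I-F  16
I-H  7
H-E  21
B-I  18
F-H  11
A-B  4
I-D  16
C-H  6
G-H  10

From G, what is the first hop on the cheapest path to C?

Compare a few routes:
G - H - C: 10+6 = 16
G - B - A - C: 10+4+9 = 23
Cheapest is G - H - C at 16 min.
So from G the first move is to H.

H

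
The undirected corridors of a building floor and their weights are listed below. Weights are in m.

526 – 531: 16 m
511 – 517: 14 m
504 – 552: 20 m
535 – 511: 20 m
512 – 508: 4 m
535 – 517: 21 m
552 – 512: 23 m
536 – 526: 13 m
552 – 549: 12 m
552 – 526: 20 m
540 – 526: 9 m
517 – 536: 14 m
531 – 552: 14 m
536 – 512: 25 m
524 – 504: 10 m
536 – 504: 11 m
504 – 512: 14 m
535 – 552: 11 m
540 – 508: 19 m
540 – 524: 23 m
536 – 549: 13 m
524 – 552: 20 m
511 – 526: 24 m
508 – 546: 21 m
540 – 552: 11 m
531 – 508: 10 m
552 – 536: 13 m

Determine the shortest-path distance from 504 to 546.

39 m

Compare a few routes:
504–512–508–546: 14+4+21 = 39
504–552–531–508–546: 20+14+10+21 = 65
504–536–512–508–546: 11+25+4+21 = 61
Cheapest is 504–512–508–546 at 39 m.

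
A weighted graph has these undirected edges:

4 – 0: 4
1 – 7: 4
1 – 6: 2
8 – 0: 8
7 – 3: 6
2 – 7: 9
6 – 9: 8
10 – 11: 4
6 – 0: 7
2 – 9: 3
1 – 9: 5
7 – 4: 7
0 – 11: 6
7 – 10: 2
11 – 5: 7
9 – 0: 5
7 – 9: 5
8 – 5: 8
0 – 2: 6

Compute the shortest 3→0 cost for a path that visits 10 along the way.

18

Shortest 3→10: 3 → 7 → 10 = 8
Shortest 10→0: 10 → 11 → 0 = 10
Total via 10: 8 + 10 = 18.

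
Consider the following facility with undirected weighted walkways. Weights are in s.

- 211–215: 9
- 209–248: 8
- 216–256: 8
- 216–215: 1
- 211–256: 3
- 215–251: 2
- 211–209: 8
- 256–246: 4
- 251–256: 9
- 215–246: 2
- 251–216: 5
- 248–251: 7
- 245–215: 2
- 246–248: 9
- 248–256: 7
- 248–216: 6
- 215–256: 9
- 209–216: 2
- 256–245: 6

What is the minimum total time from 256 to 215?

Settle nodes by increasing distance from 256:
256: 0
211: 3  (via 256)
246: 4  (via 256)
245: 6  (via 256)
215: 6  (via 246)
Shortest route: 256 → 246 → 215 = 6 s.

6 s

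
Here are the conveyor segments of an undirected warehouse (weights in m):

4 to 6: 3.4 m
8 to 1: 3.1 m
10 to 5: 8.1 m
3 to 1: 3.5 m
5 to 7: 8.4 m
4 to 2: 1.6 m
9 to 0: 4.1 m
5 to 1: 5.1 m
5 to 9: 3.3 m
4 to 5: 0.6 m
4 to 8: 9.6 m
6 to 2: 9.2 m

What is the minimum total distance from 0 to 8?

Compare a few routes:
0–9–5–4–8: 4.1+3.3+0.6+9.6 = 17.6
0–9–5–1–8: 4.1+3.3+5.1+3.1 = 15.6
The minimum is 15.6 m via 0–9–5–1–8.

15.6 m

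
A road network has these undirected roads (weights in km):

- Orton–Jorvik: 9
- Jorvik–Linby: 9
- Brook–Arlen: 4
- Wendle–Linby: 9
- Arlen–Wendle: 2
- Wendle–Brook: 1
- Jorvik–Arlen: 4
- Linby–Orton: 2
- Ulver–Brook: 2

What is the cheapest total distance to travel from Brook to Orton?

12 km

Running Dijkstra from Brook:
Brook: 0
Wendle: 1  (via Brook)
Ulver: 2  (via Brook)
Arlen: 3  (via Wendle)
Jorvik: 7  (via Arlen)
Linby: 10  (via Wendle)
Orton: 12  (via Linby)
Shortest route: Brook → Wendle → Linby → Orton = 12 km.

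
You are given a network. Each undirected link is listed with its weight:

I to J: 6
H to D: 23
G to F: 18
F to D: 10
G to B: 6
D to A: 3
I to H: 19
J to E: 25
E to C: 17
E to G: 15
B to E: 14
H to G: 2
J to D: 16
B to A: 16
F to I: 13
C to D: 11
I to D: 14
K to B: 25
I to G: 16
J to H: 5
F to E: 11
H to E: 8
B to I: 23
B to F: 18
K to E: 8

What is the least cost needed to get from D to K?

Shortest distances from D:
D: 0
A: 3  (via D)
F: 10  (via D)
C: 11  (via D)
I: 14  (via D)
J: 16  (via D)
B: 19  (via A)
E: 21  (via F)
H: 21  (via J)
G: 23  (via H)
K: 29  (via E)
Shortest route: D → F → E → K = 29.

29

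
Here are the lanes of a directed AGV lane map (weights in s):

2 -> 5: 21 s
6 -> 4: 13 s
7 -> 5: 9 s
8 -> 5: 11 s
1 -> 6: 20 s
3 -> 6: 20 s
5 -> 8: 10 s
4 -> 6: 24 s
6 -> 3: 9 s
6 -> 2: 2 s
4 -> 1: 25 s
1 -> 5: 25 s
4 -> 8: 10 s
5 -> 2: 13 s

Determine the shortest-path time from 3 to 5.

Shortest distances from 3:
3: 0
6: 20  (via 3)
2: 22  (via 6)
4: 33  (via 6)
5: 43  (via 2)
Shortest route: 3 → 6 → 2 → 5 = 43 s.

43 s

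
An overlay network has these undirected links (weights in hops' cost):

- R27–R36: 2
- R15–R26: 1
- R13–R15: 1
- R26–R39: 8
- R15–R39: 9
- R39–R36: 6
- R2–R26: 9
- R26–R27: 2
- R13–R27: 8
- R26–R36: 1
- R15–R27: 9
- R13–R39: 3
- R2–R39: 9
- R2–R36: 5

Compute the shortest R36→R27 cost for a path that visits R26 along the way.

Best R36 to R26: R36–R26 costing 1
Shortest R26→R27: R26–R27 = 2
Total via R26: 1 + 2 = 3 hops' cost.

3 hops' cost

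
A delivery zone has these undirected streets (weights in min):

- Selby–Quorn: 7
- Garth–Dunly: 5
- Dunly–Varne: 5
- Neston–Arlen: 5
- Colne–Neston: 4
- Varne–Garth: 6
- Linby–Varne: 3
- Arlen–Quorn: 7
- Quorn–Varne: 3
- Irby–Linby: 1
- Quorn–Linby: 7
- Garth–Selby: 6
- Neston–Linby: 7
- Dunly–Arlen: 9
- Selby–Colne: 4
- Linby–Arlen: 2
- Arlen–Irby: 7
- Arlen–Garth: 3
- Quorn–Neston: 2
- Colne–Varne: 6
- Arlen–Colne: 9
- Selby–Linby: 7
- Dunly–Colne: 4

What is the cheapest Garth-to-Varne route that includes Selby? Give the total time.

Best Garth to Selby: Garth–Selby costing 6
Best Selby to Varne: Selby–Colne–Varne costing 10
Total via Selby: 6 + 10 = 16 min.

16 min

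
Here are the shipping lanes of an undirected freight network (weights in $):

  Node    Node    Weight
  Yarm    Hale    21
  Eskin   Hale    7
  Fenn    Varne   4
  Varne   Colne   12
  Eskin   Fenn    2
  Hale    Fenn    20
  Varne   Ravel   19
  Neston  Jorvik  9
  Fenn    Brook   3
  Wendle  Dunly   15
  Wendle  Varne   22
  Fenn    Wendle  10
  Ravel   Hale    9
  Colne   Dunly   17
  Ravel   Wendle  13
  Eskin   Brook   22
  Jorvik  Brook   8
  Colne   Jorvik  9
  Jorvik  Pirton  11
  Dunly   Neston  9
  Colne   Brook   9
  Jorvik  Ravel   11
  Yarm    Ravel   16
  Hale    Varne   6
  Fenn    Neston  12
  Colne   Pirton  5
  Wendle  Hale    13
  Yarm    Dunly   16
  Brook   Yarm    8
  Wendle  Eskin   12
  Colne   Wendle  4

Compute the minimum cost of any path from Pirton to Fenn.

$17

Compare a few routes:
Pirton - Colne - Brook - Fenn: 5+9+3 = 17
Pirton - Colne - Wendle - Fenn: 5+4+10 = 19
Pirton - Colne - Varne - Fenn: 5+12+4 = 21
The minimum is $17 via Pirton - Colne - Brook - Fenn.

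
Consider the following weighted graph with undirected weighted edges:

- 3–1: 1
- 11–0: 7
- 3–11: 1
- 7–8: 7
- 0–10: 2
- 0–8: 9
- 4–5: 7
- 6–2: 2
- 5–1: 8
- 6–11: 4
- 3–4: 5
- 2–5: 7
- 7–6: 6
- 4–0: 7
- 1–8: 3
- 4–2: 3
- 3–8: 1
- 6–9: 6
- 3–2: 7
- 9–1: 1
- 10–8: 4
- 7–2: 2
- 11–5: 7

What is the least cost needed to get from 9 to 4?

7

Shortest distances from 9:
9: 0
1: 1  (via 9)
3: 2  (via 1)
8: 3  (via 3)
11: 3  (via 3)
6: 6  (via 9)
4: 7  (via 3)
Shortest route: 9 → 1 → 3 → 4 = 7.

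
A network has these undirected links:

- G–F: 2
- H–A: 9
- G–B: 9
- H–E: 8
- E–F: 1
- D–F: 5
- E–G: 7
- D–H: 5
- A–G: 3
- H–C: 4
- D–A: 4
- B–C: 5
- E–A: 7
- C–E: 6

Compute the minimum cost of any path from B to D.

Candidate routes:
B - G - F - D: 9+2+5 = 16
B - G - A - D: 9+3+4 = 16
B - C - H - D: 5+4+5 = 14
B - C - E - F - D: 5+6+1+5 = 17
The minimum is 14 via B - C - H - D.

14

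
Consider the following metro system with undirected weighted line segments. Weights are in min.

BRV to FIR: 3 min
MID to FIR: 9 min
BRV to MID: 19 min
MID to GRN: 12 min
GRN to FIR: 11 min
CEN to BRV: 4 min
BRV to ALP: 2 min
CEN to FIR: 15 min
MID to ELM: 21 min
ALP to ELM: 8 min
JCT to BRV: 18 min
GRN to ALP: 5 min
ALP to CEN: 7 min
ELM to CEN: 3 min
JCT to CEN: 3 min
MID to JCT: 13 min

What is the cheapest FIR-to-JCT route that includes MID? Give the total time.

Best FIR to MID: FIR–MID costing 9
Best MID to JCT: MID–JCT costing 13
Total via MID: 9 + 13 = 22 min.

22 min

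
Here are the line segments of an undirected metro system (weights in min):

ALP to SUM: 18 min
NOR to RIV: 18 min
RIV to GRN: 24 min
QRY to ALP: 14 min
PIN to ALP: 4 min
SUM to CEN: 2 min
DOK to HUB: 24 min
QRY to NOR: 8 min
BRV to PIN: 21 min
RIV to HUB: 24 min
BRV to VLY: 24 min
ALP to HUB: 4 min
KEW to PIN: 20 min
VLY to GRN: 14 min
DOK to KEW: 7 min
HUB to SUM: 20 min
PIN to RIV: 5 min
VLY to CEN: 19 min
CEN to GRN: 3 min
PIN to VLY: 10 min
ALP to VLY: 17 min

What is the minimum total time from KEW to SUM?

42 min

Compare a few routes:
KEW → PIN → VLY → GRN → CEN → SUM: 20+10+14+3+2 = 49
KEW → PIN → ALP → SUM: 20+4+18 = 42
KEW → PIN → ALP → HUB → SUM: 20+4+4+20 = 48
The minimum is 42 min via KEW → PIN → ALP → SUM.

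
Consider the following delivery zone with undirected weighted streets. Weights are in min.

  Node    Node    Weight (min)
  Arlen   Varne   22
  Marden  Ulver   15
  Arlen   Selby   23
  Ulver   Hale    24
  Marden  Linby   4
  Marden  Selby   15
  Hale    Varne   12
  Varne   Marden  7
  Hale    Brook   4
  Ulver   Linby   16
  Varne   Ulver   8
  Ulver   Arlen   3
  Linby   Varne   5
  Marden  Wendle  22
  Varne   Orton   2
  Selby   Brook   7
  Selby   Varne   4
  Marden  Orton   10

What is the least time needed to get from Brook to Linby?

Running Dijkstra from Brook:
Brook: 0
Hale: 4  (via Brook)
Selby: 7  (via Brook)
Varne: 11  (via Selby)
Orton: 13  (via Varne)
Linby: 16  (via Varne)
Shortest route: Brook → Selby → Varne → Linby = 16 min.

16 min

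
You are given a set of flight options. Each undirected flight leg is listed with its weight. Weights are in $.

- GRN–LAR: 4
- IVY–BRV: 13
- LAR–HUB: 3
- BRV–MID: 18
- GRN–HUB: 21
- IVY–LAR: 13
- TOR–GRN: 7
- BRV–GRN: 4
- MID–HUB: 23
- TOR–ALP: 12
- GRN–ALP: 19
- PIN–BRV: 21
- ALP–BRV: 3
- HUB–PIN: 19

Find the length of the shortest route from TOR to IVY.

Compare a few routes:
TOR → GRN → BRV → IVY: 7+4+13 = 24
TOR → ALP → BRV → IVY: 12+3+13 = 28
The minimum is $24 via TOR → GRN → BRV → IVY.

$24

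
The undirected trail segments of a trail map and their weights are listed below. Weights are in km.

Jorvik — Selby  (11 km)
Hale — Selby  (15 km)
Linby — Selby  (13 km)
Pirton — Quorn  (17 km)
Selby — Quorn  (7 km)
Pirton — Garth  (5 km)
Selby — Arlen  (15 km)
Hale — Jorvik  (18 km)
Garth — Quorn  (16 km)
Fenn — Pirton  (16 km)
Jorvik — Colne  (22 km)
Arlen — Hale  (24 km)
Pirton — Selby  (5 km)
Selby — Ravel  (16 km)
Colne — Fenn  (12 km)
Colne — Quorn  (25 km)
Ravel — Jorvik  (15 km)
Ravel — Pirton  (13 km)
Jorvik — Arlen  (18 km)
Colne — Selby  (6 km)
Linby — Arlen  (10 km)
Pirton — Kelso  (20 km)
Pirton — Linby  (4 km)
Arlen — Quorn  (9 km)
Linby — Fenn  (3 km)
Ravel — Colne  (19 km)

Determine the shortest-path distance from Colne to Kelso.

Running Dijkstra from Colne:
Colne: 0
Selby: 6  (via Colne)
Pirton: 11  (via Selby)
Fenn: 12  (via Colne)
Quorn: 13  (via Selby)
Linby: 15  (via Pirton)
Garth: 16  (via Pirton)
Jorvik: 17  (via Selby)
Ravel: 19  (via Colne)
Hale: 21  (via Selby)
Arlen: 21  (via Selby)
Kelso: 31  (via Pirton)
Shortest route: Colne → Selby → Pirton → Kelso = 31 km.

31 km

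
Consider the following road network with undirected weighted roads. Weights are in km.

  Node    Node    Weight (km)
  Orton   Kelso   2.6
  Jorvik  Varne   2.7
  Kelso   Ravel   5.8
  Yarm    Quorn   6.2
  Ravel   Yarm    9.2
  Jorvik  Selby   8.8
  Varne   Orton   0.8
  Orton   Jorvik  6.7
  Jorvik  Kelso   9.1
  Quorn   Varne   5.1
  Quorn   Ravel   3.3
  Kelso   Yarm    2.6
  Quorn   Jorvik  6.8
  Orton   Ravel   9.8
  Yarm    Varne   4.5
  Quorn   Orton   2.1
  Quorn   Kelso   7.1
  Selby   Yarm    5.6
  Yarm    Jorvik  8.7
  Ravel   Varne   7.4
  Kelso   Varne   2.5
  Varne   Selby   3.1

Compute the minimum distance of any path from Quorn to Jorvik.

5.6 km

Running Dijkstra from Quorn:
Quorn: 0
Orton: 2.1  (via Quorn)
Varne: 2.9  (via Orton)
Ravel: 3.3  (via Quorn)
Kelso: 4.7  (via Orton)
Jorvik: 5.6  (via Varne)
Shortest route: Quorn → Orton → Varne → Jorvik = 5.6 km.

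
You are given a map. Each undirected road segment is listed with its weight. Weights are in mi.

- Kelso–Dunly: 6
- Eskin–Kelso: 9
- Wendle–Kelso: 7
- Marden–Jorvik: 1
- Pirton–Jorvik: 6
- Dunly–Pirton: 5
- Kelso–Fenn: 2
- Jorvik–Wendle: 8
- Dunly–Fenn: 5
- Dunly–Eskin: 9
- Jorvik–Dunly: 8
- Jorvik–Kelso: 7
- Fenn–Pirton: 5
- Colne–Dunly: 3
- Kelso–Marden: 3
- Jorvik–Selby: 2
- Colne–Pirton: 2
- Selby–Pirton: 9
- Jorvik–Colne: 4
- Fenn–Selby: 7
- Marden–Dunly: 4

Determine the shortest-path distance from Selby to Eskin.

Candidate routes:
Selby - Jorvik - Marden - Kelso - Eskin: 2+1+3+9 = 15
Selby - Jorvik - Marden - Dunly - Eskin: 2+1+4+9 = 16
Cheapest is Selby - Jorvik - Marden - Kelso - Eskin at 15 mi.

15 mi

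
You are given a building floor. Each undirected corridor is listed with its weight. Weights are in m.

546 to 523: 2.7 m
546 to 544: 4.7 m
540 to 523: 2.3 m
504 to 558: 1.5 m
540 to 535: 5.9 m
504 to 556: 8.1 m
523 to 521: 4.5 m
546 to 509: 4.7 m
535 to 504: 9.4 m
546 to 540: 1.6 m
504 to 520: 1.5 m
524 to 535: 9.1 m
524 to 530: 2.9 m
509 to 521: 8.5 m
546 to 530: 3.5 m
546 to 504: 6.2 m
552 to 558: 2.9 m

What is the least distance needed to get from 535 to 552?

Shortest distances from 535:
535: 0
540: 5.9  (via 535)
546: 7.5  (via 540)
523: 8.2  (via 540)
524: 9.1  (via 535)
504: 9.4  (via 535)
558: 10.9  (via 504)
520: 10.9  (via 504)
530: 11  (via 546)
509: 12.2  (via 546)
544: 12.2  (via 546)
521: 12.7  (via 523)
552: 13.8  (via 558)
Shortest route: 535 → 504 → 558 → 552 = 13.8 m.

13.8 m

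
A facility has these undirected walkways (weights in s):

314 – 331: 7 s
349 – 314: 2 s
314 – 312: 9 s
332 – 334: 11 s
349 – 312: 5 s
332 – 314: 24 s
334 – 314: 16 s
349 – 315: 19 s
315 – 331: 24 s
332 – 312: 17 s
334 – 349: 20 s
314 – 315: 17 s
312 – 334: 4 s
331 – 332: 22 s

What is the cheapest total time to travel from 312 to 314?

Candidate routes:
312 - 349 - 314: 5+2 = 7
312 - 314: 9 = 9
The minimum is 7 s via 312 - 349 - 314.

7 s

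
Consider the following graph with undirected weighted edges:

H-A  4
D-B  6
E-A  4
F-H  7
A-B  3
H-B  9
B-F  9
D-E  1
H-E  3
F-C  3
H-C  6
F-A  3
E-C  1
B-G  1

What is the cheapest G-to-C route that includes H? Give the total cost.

12

Best G to H: G–B–A–H costing 8
Shortest H→C: H–E–C = 4
Total via H: 8 + 4 = 12.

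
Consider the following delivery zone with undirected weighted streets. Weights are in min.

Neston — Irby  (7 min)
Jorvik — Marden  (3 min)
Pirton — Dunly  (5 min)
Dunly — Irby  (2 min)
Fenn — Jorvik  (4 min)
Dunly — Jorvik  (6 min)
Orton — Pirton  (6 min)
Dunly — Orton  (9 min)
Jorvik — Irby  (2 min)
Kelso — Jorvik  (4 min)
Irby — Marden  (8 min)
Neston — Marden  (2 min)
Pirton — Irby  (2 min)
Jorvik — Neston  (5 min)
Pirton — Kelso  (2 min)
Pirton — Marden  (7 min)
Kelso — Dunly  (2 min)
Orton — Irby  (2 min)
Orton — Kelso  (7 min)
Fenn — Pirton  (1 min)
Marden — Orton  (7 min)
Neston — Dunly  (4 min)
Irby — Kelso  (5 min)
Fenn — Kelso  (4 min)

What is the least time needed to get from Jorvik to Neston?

Enumerating some paths:
Jorvik–Neston: 5 = 5
Jorvik–Irby–Dunly–Neston: 2+2+4 = 8
The minimum is 5 min via Jorvik–Neston.

5 min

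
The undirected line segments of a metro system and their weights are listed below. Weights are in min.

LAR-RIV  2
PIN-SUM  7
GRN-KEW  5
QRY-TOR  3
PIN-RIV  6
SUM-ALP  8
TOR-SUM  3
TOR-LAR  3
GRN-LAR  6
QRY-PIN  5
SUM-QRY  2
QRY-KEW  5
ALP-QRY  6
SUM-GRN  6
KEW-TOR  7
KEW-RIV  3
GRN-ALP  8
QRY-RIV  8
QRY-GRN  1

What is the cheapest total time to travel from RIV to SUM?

Enumerating some paths:
RIV - QRY - SUM: 8+2 = 10
RIV - LAR - TOR - QRY - SUM: 2+3+3+2 = 10
RIV - LAR - TOR - SUM: 2+3+3 = 8
Cheapest is RIV - LAR - TOR - SUM at 8 min.

8 min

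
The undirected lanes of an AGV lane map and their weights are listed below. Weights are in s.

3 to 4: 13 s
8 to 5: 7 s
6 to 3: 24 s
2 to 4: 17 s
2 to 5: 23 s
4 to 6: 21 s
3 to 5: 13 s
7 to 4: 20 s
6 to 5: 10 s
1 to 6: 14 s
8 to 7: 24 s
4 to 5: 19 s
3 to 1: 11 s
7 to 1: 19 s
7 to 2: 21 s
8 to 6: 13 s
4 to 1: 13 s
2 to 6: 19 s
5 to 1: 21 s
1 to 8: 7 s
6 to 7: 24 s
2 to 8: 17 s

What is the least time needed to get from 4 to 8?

20 s

Candidate routes:
4–3–1–8: 13+11+7 = 31
4–1–8: 13+7 = 20
4–5–8: 19+7 = 26
Cheapest is 4–1–8 at 20 s.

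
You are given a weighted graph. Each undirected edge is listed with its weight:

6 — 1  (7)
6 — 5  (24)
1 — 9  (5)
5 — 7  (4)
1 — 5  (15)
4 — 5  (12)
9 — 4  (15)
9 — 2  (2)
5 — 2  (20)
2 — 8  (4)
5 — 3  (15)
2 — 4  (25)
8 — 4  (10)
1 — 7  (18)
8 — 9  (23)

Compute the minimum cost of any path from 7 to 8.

Running Dijkstra from 7:
7: 0
5: 4  (via 7)
4: 16  (via 5)
1: 18  (via 7)
3: 19  (via 5)
9: 23  (via 1)
2: 24  (via 5)
6: 25  (via 1)
8: 26  (via 4)
Shortest route: 7 → 5 → 4 → 8 = 26.

26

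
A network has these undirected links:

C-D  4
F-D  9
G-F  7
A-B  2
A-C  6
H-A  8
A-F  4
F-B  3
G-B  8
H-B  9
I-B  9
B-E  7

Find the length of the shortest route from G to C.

Shortest distances from G:
G: 0
F: 7  (via G)
B: 8  (via G)
A: 10  (via B)
E: 15  (via B)
C: 16  (via A)
Shortest route: G → B → A → C = 16.

16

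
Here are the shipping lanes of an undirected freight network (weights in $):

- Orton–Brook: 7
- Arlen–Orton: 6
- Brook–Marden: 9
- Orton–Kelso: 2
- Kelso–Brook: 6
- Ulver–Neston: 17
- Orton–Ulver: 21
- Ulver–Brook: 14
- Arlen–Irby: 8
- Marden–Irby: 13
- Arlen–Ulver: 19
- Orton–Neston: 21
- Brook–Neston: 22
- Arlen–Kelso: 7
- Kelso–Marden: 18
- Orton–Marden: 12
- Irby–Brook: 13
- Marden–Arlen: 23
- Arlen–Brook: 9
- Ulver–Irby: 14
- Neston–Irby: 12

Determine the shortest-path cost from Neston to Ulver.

Running Dijkstra from Neston:
Neston: 0
Irby: 12  (via Neston)
Ulver: 17  (via Neston)
Shortest route: Neston–Ulver = $17.

$17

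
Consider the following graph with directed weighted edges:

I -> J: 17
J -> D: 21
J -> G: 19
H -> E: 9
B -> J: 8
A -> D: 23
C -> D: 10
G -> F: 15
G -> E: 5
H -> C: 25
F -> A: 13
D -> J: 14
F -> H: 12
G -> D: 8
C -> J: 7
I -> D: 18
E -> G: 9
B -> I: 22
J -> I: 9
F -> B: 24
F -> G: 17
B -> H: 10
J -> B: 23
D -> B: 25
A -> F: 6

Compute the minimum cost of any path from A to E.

Settle nodes by increasing distance from A:
A: 0
F: 6  (via A)
H: 18  (via F)
D: 23  (via A)
G: 23  (via F)
E: 27  (via H)
Shortest route: A → F → H → E = 27.

27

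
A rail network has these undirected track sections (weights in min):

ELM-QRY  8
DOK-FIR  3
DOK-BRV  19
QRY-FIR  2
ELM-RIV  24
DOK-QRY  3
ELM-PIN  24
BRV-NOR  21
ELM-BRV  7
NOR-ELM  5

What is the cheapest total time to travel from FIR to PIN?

34 min

Running Dijkstra from FIR:
FIR: 0
QRY: 2  (via FIR)
DOK: 3  (via FIR)
ELM: 10  (via QRY)
NOR: 15  (via ELM)
BRV: 17  (via ELM)
RIV: 34  (via ELM)
PIN: 34  (via ELM)
Shortest route: FIR → QRY → ELM → PIN = 34 min.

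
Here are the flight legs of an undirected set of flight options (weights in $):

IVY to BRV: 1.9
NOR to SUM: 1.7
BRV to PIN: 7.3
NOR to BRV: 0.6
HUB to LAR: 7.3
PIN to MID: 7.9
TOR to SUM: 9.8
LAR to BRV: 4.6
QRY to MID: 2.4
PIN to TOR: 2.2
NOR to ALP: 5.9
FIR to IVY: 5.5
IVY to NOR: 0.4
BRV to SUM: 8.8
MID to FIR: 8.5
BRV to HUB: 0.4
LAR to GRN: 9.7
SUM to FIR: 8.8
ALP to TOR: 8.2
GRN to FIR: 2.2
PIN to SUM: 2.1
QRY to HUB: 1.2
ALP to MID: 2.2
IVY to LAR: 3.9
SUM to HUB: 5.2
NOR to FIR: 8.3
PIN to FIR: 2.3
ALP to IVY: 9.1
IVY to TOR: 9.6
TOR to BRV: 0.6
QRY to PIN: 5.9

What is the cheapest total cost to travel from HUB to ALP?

$5.8

Settle nodes by increasing distance from HUB:
HUB: 0
BRV: 0.4  (via HUB)
NOR: 1  (via BRV)
TOR: 1  (via BRV)
QRY: 1.2  (via HUB)
IVY: 1.4  (via NOR)
SUM: 2.7  (via NOR)
PIN: 3.2  (via TOR)
MID: 3.6  (via QRY)
LAR: 5  (via BRV)
FIR: 5.5  (via PIN)
ALP: 5.8  (via MID)
Shortest route: HUB–QRY–MID–ALP = $5.8.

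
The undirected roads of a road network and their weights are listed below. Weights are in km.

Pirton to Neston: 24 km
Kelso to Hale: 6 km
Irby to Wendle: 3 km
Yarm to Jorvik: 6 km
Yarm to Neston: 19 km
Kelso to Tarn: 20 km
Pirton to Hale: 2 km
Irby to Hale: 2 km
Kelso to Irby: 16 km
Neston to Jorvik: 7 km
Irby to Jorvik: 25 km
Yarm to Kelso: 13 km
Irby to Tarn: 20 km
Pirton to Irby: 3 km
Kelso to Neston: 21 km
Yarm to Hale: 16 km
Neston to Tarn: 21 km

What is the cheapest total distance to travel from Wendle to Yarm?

Enumerating some paths:
Wendle - Irby - Pirton - Hale - Kelso - Yarm: 3+3+2+6+13 = 27
Wendle - Irby - Hale - Kelso - Yarm: 3+2+6+13 = 24
Wendle - Irby - Hale - Yarm: 3+2+16 = 21
Wendle - Irby - Pirton - Hale - Yarm: 3+3+2+16 = 24
Cheapest is Wendle - Irby - Hale - Yarm at 21 km.

21 km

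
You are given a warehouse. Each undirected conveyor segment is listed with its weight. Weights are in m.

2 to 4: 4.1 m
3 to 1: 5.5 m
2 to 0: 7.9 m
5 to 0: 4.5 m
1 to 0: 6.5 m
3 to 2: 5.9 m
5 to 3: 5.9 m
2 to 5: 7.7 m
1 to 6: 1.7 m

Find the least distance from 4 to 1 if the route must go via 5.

Shortest 4→5: 4 → 2 → 5 = 11.8
Shortest 5→1: 5 → 0 → 1 = 11
Total via 5: 11.8 + 11 = 22.8 m.

22.8 m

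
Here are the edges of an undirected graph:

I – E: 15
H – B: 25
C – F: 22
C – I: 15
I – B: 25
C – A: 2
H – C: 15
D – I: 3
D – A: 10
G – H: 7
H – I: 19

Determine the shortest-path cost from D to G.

Enumerating some paths:
D–A–C–I–H–G: 10+2+15+19+7 = 53
D–A–C–H–G: 10+2+15+7 = 34
D–I–H–G: 3+19+7 = 29
D–I–C–H–G: 3+15+15+7 = 40
Cheapest is D–I–H–G at 29.

29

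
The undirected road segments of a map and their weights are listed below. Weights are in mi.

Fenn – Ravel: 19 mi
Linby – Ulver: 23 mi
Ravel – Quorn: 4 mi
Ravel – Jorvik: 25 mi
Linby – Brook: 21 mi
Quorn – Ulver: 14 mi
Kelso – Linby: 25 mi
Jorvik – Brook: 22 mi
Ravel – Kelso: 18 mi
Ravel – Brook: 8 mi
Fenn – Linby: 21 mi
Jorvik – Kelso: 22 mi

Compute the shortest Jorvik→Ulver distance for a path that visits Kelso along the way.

58 mi

Best Jorvik to Kelso: Jorvik → Kelso costing 22
Best Kelso to Ulver: Kelso → Ravel → Quorn → Ulver costing 36
Total via Kelso: 22 + 36 = 58 mi.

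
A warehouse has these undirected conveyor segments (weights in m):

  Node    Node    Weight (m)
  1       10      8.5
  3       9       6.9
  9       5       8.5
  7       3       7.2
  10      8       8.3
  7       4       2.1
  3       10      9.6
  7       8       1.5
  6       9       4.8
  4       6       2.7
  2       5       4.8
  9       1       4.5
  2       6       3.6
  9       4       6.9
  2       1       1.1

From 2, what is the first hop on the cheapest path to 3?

Candidate routes:
2 → 1 → 9 → 3: 1.1+4.5+6.9 = 12.5
2 → 6 → 9 → 3: 3.6+4.8+6.9 = 15.3
Cheapest is 2 → 1 → 9 → 3 at 12.5 m.
So from 2 the first move is to 1.

1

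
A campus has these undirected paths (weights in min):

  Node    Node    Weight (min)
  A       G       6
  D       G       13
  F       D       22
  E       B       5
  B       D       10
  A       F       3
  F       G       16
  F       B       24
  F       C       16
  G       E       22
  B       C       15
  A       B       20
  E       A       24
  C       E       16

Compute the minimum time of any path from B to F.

Compare a few routes:
B - F: 24 = 24
B - A - F: 20+3 = 23
Cheapest is B - A - F at 23 min.

23 min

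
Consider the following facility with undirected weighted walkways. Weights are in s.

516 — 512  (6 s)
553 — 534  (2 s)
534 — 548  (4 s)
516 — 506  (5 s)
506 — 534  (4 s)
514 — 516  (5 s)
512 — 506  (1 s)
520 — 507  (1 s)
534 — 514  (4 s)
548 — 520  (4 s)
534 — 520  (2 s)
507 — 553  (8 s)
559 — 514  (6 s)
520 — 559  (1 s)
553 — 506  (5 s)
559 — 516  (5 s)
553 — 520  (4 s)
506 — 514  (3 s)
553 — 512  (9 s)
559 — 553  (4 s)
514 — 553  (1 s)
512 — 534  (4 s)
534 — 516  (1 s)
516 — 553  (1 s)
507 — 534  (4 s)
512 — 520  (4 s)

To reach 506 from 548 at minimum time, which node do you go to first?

534

Enumerating some paths:
548 - 520 - 512 - 506: 4+4+1 = 9
548 - 534 - 512 - 506: 4+4+1 = 9
548 - 534 - 506: 4+4 = 8
548 - 534 - 553 - 514 - 506: 4+2+1+3 = 10
The minimum is 8 s via 548 - 534 - 506.
So from 548 the first move is to 534.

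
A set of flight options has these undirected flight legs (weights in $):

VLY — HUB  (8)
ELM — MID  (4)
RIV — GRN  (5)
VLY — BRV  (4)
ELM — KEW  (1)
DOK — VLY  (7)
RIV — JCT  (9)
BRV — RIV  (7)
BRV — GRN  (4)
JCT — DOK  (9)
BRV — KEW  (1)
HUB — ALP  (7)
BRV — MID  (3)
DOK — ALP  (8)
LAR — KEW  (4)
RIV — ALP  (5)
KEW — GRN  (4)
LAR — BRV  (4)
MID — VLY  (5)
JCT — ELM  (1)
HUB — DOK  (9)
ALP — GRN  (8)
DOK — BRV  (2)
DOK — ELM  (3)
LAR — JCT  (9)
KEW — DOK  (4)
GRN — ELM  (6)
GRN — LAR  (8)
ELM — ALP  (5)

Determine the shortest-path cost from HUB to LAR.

$15

Candidate routes:
HUB–ALP–ELM–KEW–LAR: 7+5+1+4 = 17
HUB–DOK–BRV–KEW–LAR: 9+2+1+4 = 16
HUB–VLY–BRV–LAR: 8+4+4 = 16
HUB–DOK–BRV–LAR: 9+2+4 = 15
Cheapest is HUB–DOK–BRV–LAR at $15.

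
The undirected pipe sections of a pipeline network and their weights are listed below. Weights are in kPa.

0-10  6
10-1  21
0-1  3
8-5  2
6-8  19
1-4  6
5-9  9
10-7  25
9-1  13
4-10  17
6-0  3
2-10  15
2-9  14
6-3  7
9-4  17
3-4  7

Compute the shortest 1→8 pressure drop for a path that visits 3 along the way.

39 kPa

Shortest 1→3: 1 → 4 → 3 = 13
Shortest 3→8: 3 → 6 → 8 = 26
Total via 3: 13 + 26 = 39 kPa.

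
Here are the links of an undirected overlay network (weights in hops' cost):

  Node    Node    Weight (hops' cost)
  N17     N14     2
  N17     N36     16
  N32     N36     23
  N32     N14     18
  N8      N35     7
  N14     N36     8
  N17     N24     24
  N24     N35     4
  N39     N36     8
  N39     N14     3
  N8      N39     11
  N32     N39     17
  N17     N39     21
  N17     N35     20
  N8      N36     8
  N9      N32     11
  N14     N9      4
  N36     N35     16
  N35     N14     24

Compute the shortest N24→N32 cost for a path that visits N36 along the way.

Best N24 to N36: N24–N35–N8–N36 costing 19
Best N36 to N32: N36–N32 costing 23
Total via N36: 19 + 23 = 42 hops' cost.

42 hops' cost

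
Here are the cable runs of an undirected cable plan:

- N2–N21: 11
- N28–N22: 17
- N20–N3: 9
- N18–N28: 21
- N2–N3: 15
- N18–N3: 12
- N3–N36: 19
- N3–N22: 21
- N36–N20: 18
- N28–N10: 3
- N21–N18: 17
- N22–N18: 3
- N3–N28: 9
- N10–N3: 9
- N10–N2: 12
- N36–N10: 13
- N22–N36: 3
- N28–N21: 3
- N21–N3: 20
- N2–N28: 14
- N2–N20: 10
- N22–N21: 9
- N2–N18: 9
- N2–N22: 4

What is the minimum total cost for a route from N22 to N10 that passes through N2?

Best N22 to N2: N22 → N2 costing 4
Shortest N2→N10: N2 → N10 = 12
Total via N2: 4 + 12 = 16.

16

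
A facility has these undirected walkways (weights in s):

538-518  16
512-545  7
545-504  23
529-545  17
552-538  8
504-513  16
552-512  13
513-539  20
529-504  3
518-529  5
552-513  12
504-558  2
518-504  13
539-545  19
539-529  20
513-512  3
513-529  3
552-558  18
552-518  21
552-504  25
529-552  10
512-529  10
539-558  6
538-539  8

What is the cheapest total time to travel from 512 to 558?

11 s

Compare a few routes:
512–529–504–558: 10+3+2 = 15
512–513–529–518–504–558: 3+3+5+13+2 = 26
512–513–529–504–558: 3+3+3+2 = 11
512–513–504–558: 3+16+2 = 21
Cheapest is 512–513–529–504–558 at 11 s.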